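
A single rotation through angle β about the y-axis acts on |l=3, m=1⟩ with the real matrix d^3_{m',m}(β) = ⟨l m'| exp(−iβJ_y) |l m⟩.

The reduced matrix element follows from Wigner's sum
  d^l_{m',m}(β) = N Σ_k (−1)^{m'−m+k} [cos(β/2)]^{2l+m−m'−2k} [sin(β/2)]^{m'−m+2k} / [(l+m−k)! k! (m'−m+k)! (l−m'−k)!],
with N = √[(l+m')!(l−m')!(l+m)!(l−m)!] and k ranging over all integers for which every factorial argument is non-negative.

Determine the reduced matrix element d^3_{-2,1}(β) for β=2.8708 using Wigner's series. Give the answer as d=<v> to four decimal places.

d=-0.3925

d^3_{-2,1}(β=2.8708) via Wigner's sum:
With c≡cos(β/2)=0.134983 and s≡sin(β/2)=0.990848, N=[1·120·24·2]^{1/2}=75.894664
k∈{3,4} keeps every argument non-negative
  k=3: (−1)^0·75.8947/(12)·0.1350^3·0.9908^3 = +0.015132
  k=4: (−1)^1·75.8947/(24)·0.1350^1·0.9908^5 = -0.407675
d^3_{-2,1}(2.8708) = +0.015132 -0.407675 = -0.392543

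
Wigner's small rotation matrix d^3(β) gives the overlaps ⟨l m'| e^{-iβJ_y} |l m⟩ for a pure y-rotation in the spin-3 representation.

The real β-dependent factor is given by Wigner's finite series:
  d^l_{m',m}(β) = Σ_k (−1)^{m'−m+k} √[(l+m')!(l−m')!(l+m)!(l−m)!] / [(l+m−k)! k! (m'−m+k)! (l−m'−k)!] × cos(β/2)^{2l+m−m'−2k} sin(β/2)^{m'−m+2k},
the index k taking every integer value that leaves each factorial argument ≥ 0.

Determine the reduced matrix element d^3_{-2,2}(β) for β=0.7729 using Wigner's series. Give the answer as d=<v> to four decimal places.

d^3_{-2,2}(β=0.7729) via Wigner's sum:
Half-angle: c=0.926253, s=0.376903. N=√(1·120·120·1)=120.000000
k∈{4,5} keeps every argument non-negative
  k=4: (−1)^0·120.0000/(24)·0.9263^2·0.3769^4 = +0.086566
  k=5: (−1)^1·120.0000/(120)·0.9263^0·0.3769^6 = -0.002867
d^3_{-2,2}(0.7729) = +0.086566 -0.002867 = +0.083699

d=0.0837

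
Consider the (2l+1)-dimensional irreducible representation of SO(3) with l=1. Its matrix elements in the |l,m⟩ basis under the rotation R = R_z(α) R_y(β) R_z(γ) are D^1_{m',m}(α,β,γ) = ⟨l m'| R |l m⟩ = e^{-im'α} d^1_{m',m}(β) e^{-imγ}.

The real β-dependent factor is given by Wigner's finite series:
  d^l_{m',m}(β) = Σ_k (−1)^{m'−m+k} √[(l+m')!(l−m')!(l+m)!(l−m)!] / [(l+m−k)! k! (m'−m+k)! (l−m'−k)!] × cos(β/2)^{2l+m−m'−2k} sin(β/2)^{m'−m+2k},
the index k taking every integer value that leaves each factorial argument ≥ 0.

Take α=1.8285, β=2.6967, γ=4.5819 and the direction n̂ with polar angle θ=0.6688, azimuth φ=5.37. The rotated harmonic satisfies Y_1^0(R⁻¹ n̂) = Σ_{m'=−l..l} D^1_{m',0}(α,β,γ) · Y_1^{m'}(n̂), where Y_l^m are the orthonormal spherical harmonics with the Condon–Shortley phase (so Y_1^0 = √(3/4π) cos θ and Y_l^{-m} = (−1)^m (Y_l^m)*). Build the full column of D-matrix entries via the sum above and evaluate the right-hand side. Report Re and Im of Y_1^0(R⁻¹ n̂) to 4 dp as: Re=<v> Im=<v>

Need the full column D^1_{m',0} for m'=−1..1 at α=1.8285, β=2.6967, γ=4.5819.
cos(β/2)=0.220616, sin(β/2)=0.975361
d^1_{-1,0}: single k=1 term ⇒ +0.304311;  D = -0.077557+0.294262i
d^1_{0,0}: k∈[0..1] ⇒ +0.048672 -0.951328 = -0.902657;  D = -0.902657+0.000000i
d^1_{1,0}: single k=0 term ⇒ -0.304311;  D = +0.077557+0.294262i
Y_1^{m'}(θ=0.6688,φ=5.37) and Σ D·Y over m':
  (-0.0776+0.2943i)·(+0.1309+0.1695i)  (-0.9027+0.0000i)·(+0.3833+0.0000i)  (+0.0776+0.2943i)·(-0.1309+0.1695i)
Y_1^0(R⁻¹ n̂) = -0.466118+0.000000i

Re=-0.4661 Im=0.0000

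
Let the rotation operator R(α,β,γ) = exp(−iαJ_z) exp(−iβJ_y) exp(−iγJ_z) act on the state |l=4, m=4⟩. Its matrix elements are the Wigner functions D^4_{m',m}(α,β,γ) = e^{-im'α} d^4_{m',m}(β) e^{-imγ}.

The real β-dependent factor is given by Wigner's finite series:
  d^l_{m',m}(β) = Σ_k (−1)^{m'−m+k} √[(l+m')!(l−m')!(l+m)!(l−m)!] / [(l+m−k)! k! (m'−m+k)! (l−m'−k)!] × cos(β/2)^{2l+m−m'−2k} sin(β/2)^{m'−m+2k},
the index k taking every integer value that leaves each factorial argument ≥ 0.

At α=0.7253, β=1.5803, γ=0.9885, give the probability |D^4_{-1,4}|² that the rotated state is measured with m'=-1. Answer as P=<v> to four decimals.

P=0.2229

D^4_{-1,4}(0.7253,1.5803,0.9885) = e^{-i·-1·0.7253}·d^4_{-1,4}(1.5803)·e^{-i·4·0.9885}. Compute d first:
Half-angle: c=0.703739, s=0.710459. N=√(6·120·40320·1)=5387.986637
k∈{5} keeps every argument non-negative
  k=5: (−1)^0·5387.9866/(720)·0.7037^3·0.7105^5 = +0.472088
d^4_{-1,4}(1.5803) = +0.472088
|D^4_{-1,4}|² = |d^4_{-1,4}(β)|² = (+0.472088)² = 0.222867 (the z-rotation phases have unit modulus)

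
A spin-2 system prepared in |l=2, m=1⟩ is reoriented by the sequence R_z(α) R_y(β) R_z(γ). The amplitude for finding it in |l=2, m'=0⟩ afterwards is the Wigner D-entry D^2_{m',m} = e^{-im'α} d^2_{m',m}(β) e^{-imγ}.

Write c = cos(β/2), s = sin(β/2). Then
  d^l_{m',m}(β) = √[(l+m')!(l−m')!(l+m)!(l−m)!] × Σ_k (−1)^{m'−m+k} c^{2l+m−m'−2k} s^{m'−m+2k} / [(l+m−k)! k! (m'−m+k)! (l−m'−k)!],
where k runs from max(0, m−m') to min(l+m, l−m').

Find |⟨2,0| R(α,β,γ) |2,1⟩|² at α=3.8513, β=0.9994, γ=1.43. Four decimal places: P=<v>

P=0.3104

D^2_{0,1}(3.8513,0.9994,1.43) = e^{-i·0·3.8513}·d^2_{0,1}(0.9994)·e^{-i·1·1.43}. Compute d first:
Half-angle: c=0.877726, s=0.479162. N=√(2·2·6·1)=4.898979
The bounds max(0,m−m')=1 and min(l+m,l−m')=2 give 2 terms
  k=1: (−1)^0·4.8990/(2)·0.8777^3·0.4792^1 = +0.793662
  k=2: (−1)^1·4.8990/(2)·0.8777^1·0.4792^3 = -0.236528
d^2_{0,1}(0.9994) = +0.793662 -0.236528 = +0.557134
|D^2_{0,1}|² = |d^2_{0,1}(β)|² = (+0.557134)² = 0.310398 (the z-rotation phases have unit modulus)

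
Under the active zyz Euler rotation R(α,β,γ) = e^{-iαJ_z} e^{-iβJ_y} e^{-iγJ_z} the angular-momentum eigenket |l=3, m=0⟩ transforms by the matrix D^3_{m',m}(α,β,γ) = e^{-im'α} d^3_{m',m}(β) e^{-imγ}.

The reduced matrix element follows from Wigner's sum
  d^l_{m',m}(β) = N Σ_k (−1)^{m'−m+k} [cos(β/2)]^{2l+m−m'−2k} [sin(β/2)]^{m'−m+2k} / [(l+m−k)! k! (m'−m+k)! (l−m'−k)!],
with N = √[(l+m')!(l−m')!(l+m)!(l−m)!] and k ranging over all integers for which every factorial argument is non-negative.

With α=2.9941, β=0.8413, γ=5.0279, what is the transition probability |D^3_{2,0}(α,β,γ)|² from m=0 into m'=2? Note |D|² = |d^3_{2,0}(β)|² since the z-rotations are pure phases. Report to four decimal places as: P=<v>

P=0.2573

Split into d^3_{2,0}(β=0.8413) × two z-phases.
c=cos(0.8413/2)=0.912824, s=sin(0.8413/2)=0.408354; N=√[120·1·6·6]=65.726707
k∈{0,1} keeps every argument non-negative
  k=0: (−1)^2·65.7267/(12)·0.9128^4·0.4084^2 = +0.634135
  k=1: (−1)^3·65.7267/(12)·0.9128^2·0.4084^4 = -0.126906
d^3_{2,0}(0.8413) = +0.634135 -0.126906 = +0.507229
|D^3_{2,0}|² = |d^3_{2,0}(β)|² = (+0.507229)² = 0.257281 (the z-rotation phases have unit modulus)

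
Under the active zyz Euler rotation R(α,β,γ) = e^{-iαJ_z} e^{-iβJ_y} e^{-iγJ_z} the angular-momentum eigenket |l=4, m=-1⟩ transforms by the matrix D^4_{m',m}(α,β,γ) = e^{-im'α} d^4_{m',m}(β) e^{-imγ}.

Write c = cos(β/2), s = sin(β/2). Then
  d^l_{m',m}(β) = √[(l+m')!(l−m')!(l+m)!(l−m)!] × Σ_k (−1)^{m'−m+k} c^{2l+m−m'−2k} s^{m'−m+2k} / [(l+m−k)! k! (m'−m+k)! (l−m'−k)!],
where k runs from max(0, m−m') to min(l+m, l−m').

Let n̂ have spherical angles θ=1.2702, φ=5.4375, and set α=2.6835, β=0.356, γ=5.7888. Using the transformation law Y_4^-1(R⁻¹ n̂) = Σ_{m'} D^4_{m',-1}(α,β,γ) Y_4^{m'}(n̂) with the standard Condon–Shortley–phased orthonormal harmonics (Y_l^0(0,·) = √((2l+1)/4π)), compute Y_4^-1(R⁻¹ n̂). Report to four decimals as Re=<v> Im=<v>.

Re=-0.0431 Im=0.0054

Need the full column D^4_{m',-1} for m'=−4..4 at α=2.6835, β=0.356, γ=5.7888.
cos(β/2)=0.984200, sin(β/2)=0.177062
d^4_{-4,-1}: single k=3 term ⇒ +0.038360;  D = -0.026315-0.027912i
d^4_{-3,-1}: k∈[2..3] ⇒ +0.226161 -0.012200 = +0.213962;  D = +0.062794+0.204540i
d^4_{-2,-1}: k∈[1..3] ⇒ +0.671960 -0.108741 +0.002346 = +0.565565;  D = +0.090231-0.558321i
d^4_{-1,-1}: k∈[0..3] ⇒ +0.880372 -0.427405 +0.027666 -0.000298 = +0.480335;  D = -0.278434+0.391403i
d^4_{0,-1}: k∈[0..3] ⇒ -0.708308 +0.137548 -0.004452 +0.000024 = -0.575187;  D = -0.506315+0.272921i
d^4_{1,-1}: k∈[0..3] ⇒ +0.284936 -0.027666 +0.000448 -0.000001 = +0.257717;  D = -0.257547+0.009351i
d^4_{2,-1}: k∈[0..2] ⇒ -0.072494 +0.003519 -0.000023 = -0.068998;  D = -0.062950-0.028248i
d^4_{3,-1}: k∈[0..1] ⇒ +0.012200 -0.000237 = +0.011963;  D = -0.007623-0.009219i
d^4_{4,-1}: single k=0 term ⇒ -0.001242;  D = -0.000286-0.001208i
Y_4^{m'}(θ=1.2702,φ=5.4375) and Σ D·Y over m':
  (-0.0263-0.0279i)·(-0.3577-0.0880i)  (+0.0628+0.2045i)·(-0.2657+0.1836i)  (+0.0902-0.5583i)·(+0.0142-0.1170i)  (-0.2784+0.3914i)·(-0.2118-0.2390i)  (-0.5063+0.2729i)·(+0.0676+0.0000i)  (-0.2575+0.0094i)·(+0.2118-0.2390i)  (-0.0630-0.0282i)·(+0.0142+0.1170i)  (-0.0076-0.0092i)·(+0.2657+0.1836i)  (-0.0003-0.0012i)·(-0.3577+0.0880i)
Y_4^-1(R⁻¹ n̂) = -0.043091+0.005408i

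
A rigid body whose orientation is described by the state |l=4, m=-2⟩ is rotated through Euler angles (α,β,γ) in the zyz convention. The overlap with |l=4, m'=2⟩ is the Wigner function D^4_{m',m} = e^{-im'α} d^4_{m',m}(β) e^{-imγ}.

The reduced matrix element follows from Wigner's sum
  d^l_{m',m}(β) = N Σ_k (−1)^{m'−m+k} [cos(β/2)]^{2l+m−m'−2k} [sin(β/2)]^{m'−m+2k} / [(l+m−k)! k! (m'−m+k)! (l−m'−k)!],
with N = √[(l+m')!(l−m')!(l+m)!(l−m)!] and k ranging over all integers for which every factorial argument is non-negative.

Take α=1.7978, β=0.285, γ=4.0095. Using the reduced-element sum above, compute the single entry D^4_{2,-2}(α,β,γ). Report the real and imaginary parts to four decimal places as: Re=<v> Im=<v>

D^4_{2,-2}(1.7978,0.285,4.0095) = e^{-i·2·1.7978}·d^4_{2,-2}(0.285)·e^{-i·-2·4.0095}. Compute d first:
With c≡cos(β/2)=0.989864 and s≡sin(β/2)=0.142018, N=[720·2·2·720]^{1/2}=1440.000000
k∈{0,1,2} keeps every argument non-negative
  k=0: (−1)^4·1440.0000/(96)·0.9899^4·0.1420^4 = +0.005858
  k=1: (−1)^5·1440.0000/(120)·0.9899^2·0.1420^6 = -0.000096
  k=2: (−1)^6·1440.0000/(1440)·0.9899^0·0.1420^8 = +0.000000
d^4_{2,-2}(0.285) = +0.005858 -0.000096 +0.000000 = +0.005762
D = (-0.898697+0.438570i)·(+0.005762)·(-0.164270+0.986415i) = -0.001642-0.005523i

Re=-0.0016 Im=-0.0055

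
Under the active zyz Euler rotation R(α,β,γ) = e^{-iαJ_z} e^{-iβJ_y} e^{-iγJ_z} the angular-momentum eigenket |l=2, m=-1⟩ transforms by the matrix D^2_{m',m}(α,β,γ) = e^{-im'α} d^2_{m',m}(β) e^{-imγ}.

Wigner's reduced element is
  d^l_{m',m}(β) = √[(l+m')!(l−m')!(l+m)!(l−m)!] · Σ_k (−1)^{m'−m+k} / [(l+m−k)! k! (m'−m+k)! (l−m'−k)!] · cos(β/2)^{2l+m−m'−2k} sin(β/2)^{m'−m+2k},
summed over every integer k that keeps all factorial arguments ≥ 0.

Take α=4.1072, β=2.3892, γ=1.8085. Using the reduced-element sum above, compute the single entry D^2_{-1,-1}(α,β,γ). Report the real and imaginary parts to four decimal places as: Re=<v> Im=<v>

Split into d^2_{-1,-1}(β=2.3892) × two z-phases.
Half-angle: c=0.367385, s=0.930069. N=√(1·6·1·6)=6.000000
Admissible k: 0..1 (factorial args all ≥0)
  k=0: (−1)^0·6.0000/(6)·0.3674^4·0.9301^0 = +0.018217
  k=1: (−1)^1·6.0000/(2)·0.3674^2·0.9301^2 = -0.350264
d^2_{-1,-1}(2.3892) = +0.018217 -0.350264 = -0.332046
Phases: e^{-i·(-1)·4.1072}=-0.568918-0.822395i, e^{-i·(-1)·1.8085}=-0.235471+0.971881i ⇒ D=-0.309877+0.119294i

Re=-0.3099 Im=0.1193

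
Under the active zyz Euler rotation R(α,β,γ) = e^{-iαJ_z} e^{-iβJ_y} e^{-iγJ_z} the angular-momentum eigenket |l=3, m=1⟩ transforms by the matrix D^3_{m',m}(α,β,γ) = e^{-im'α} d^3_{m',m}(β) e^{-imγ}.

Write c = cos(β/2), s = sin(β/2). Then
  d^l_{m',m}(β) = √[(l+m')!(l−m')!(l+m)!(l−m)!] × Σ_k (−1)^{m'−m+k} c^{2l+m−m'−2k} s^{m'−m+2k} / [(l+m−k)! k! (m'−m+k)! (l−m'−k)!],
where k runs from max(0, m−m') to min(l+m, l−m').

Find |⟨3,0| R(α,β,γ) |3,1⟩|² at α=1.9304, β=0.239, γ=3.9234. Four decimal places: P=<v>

P=0.1454

Split into d^3_{0,1}(β=0.239) × two z-phases.
c=cos(0.239/2)=0.992868, s=sin(0.239/2)=0.119216; N=√[6·6·24·2]=41.569219
k: max(0,(1)−(0))=1 … min(3+(1),3−(0))=3
  k=1: (−1)^0·41.5692/(12)·0.9929^5·0.1192^1 = +0.398458
  k=2: (−1)^1·41.5692/(4)·0.9929^3·0.1192^3 = -0.017234
  k=3: (−1)^2·41.5692/(12)·0.9929^1·0.1192^5 = +0.000083
d^3_{0,1}(0.239) = +0.398458 -0.017234 +0.000083 = +0.381307
|D^3_{0,1}|² = |d^3_{0,1}(β)|² = (+0.381307)² = 0.145395 (the z-rotation phases have unit modulus)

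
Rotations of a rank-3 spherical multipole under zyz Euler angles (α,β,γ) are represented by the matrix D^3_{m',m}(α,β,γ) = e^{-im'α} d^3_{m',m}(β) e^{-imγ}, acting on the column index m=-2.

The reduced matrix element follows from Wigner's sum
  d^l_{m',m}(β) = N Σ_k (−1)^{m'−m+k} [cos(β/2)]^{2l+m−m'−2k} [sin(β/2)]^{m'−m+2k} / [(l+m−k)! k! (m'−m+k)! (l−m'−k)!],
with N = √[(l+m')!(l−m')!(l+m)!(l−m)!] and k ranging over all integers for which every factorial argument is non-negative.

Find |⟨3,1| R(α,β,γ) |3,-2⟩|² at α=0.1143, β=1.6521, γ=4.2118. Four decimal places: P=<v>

First d^3_{1,-2}(β=1.6521), then the phase factors e^{-i(1)α} and e^{-i(-2)γ}:
c=cos(1.6521/2)=0.677785, s=sin(1.6521/2)=0.735260; N=√[24·2·1·120]=75.894664
k∈{0,1} keeps every argument non-negative
  k=0: (−1)^3·75.8947/(12)·0.6778^3·0.7353^3 = -0.782761
  k=1: (−1)^4·75.8947/(24)·0.6778^1·0.7353^5 = +0.460571
d^3_{1,-2}(1.6521) = -0.782761 +0.460571 = -0.322190
|D^3_{1,-2}|² = |d^3_{1,-2}(β)|² = (-0.322190)² = 0.103806 (the z-rotation phases have unit modulus)

P=0.1038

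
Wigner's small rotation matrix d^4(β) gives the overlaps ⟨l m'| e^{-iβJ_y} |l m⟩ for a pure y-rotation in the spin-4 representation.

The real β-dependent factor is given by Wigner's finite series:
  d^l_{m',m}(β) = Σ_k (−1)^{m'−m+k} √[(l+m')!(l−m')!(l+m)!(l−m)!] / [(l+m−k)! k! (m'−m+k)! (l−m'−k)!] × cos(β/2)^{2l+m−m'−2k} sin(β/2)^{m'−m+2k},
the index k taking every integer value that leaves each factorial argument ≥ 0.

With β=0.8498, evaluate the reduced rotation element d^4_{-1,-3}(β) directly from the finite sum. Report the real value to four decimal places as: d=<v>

d=0.5082

d^4_{-1,-3}(β=0.8498) via Wigner's sum:
c=cos(0.8498/2)=0.911080, s=sin(0.8498/2)=0.412230; N=√[6·120·1·5040]=1904.940944
The bounds max(0,m−m')=0 and min(l+m,l−m')=1 give 2 terms
  k=0: (−1)^2·1904.9409/(240)·0.9111^6·0.4122^2 = +0.771414
  k=1: (−1)^3·1904.9409/(144)·0.9111^4·0.4122^4 = -0.263210
d^4_{-1,-3}(0.8498) = +0.771414 -0.263210 = +0.508205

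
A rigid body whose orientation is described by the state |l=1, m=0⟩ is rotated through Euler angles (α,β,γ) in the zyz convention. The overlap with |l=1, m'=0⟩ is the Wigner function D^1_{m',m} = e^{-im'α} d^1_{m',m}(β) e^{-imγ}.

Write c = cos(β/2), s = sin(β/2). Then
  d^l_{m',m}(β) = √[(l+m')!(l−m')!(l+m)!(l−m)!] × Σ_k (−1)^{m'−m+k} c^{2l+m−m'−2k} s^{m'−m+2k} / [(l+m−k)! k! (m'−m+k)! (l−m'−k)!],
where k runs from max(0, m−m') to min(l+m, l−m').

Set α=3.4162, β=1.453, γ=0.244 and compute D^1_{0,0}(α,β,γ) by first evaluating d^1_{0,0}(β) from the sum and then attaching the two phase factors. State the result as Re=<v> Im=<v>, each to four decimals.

Re=0.1175 Im=0.0000

Split into d^1_{0,0}(β=1.453) × two z-phases.
c=cos(1.453/2)=0.747504, s=sin(1.453/2)=0.664257; N=√[1·1·1·1]=1.000000
k∈{0,1} keeps every argument non-negative
  k=0: (−1)^0·1.0000/(1)·0.7475^2·0.6643^0 = +0.558762
  k=1: (−1)^1·1.0000/(1)·0.7475^0·0.6643^2 = -0.441238
d^1_{0,0}(1.453) = +0.558762 -0.441238 = +0.117524
Attach z-rotation phases: D = e^{-i(0)(3.4162)}·(+0.117524)·e^{-i(0)(0.244)} = +0.117524+0.000000i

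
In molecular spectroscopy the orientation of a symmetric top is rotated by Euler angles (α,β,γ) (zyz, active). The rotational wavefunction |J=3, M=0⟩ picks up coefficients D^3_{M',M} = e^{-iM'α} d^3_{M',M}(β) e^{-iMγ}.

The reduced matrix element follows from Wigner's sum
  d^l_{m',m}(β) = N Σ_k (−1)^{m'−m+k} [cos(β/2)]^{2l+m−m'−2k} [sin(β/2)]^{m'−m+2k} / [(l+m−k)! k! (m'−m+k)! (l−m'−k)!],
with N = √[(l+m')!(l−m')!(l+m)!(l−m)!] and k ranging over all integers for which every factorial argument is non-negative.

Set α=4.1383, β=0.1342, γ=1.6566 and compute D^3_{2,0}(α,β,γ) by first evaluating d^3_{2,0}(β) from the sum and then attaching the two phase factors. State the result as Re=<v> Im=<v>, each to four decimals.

Re=-0.0100 Im=-0.0222

First d^3_{2,0}(β=0.1342), then the phase factors e^{-i(2)α} and e^{-i(0)γ}:
c=cos(0.1342/2)=0.997750, s=sin(0.1342/2)=0.067050; N=√[120·1·6·6]=65.726707
k∈{0,1} keeps every argument non-negative
  k=0: (−1)^2·65.7267/(12)·0.9977^4·0.0670^2 = +0.024403
  k=1: (−1)^3·65.7267/(12)·0.9977^2·0.0670^4 = -0.000110
d^3_{2,0}(0.1342) = +0.024403 -0.000110 = +0.024293
D = (-0.410150-0.912018i)·(+0.024293)·(+1.000000+0.000000i) = -0.009964-0.022155i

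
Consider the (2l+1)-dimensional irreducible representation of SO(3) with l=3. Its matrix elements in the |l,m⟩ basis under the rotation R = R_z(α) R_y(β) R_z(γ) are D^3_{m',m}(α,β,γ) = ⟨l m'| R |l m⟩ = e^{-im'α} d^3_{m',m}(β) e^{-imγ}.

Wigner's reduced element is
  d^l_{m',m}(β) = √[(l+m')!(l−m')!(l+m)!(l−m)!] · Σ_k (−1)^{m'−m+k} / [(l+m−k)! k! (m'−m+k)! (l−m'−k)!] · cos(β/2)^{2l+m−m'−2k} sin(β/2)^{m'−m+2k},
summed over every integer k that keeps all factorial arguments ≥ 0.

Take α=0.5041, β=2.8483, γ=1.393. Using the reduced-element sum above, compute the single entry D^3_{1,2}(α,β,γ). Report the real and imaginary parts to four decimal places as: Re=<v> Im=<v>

Re=0.0187 Im=-0.0028

D^3_{1,2}(0.5041,2.8483,1.393) = e^{-i·1·0.5041}·d^3_{1,2}(2.8483)·e^{-i·2·1.393}. Compute d first:
Half-angle: c=0.146121, s=0.989267. N=√(24·2·120·1)=75.894664
The bounds max(0,m−m')=1 and min(l+m,l−m')=2 give 2 terms
  k=1: (−1)^0·75.8947/(24)·0.1461^5·0.9893^1 = +0.000208
  k=2: (−1)^1·75.8947/(12)·0.1461^3·0.9893^3 = -0.019103
d^3_{1,2}(2.8483) = +0.000208 -0.019103 = -0.018895
Attach z-rotation phases: D = e^{-i(1)(0.5041)}·(-0.018895)·e^{-i(2)(1.393)} = +0.018687-0.002796i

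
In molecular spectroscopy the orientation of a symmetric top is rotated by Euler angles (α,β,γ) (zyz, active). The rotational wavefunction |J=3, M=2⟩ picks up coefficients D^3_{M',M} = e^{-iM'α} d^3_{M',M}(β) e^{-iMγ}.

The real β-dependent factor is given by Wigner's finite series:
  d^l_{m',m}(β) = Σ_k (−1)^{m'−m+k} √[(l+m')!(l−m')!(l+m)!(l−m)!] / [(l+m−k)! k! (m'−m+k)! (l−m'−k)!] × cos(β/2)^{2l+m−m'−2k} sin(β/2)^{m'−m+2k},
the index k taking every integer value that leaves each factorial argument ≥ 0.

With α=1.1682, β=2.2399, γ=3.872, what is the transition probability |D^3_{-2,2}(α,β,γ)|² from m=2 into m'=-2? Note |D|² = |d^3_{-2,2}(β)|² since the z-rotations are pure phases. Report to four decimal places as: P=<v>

Split into d^3_{-2,2}(β=2.2399) × two z-phases.
Half-angle: c=0.435727, s=0.900079. N=√(1·120·120·1)=120.000000
Admissible k: 4..5 (factorial args all ≥0)
  k=4: (−1)^0·120.0000/(24)·0.4357^2·0.9001^4 = +0.623048
  k=5: (−1)^1·120.0000/(120)·0.4357^0·0.9001^6 = -0.531720
d^3_{-2,2}(2.2399) = +0.623048 -0.531720 = +0.091329
|D^3_{-2,2}|² = |d^3_{-2,2}(β)|² = (+0.091329)² = 0.008341 (the z-rotation phases have unit modulus)

P=0.0083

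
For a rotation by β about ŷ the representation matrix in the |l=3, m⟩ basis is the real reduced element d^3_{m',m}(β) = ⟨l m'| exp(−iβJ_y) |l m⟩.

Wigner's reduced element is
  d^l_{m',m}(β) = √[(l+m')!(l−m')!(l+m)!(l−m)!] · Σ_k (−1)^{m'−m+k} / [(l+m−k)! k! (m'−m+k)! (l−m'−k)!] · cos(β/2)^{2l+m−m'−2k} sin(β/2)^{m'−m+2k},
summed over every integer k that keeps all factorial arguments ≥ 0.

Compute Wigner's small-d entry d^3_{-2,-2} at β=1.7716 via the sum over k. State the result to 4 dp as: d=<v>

d^3_{-2,-2}(β=1.7716) via Wigner's sum:
Half-angle: c=0.632670, s=0.774421. N=√(1·120·1·120)=120.000000
Admissible k: 0..1 (factorial args all ≥0)
  k=0: (−1)^0·120.0000/(120)·0.6327^6·0.7744^0 = +0.064130
  k=1: (−1)^1·120.0000/(24)·0.6327^4·0.7744^2 = -0.480434
d^3_{-2,-2}(1.7716) = +0.064130 -0.480434 = -0.416304

d=-0.4163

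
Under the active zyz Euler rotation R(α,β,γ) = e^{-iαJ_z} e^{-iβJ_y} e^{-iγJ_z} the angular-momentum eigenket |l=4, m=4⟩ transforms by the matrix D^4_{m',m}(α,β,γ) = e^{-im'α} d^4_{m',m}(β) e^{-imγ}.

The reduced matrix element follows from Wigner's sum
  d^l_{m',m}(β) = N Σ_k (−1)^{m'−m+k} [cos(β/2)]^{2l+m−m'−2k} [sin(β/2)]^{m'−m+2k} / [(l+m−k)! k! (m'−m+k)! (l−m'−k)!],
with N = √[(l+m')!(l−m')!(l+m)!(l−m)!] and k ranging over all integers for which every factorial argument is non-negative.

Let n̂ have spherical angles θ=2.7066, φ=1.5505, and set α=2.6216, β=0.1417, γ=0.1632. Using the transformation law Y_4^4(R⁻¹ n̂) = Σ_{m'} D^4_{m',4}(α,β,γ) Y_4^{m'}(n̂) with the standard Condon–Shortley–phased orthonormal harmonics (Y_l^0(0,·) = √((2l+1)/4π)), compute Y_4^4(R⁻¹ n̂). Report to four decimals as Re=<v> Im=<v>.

Re=-0.0166 Im=0.0206

Need the full column D^4_{m',4} for m'=−4..4 at α=2.6216, β=0.1417, γ=0.1632.
cos(β/2)=0.997491, sin(β/2)=0.070791
d^4_{-4,4}: single k=8 term ⇒ +0.000000;  D = -0.000000-0.000000i
d^4_{-3,4}: single k=7 term ⇒ +0.000000;  D = +0.000000+0.000000i
d^4_{-2,4}: single k=6 term ⇒ +0.000001;  D = -0.000000-0.000001i
d^4_{-1,4}: single k=5 term ⇒ +0.000013;  D = -0.000005+0.000012i
d^4_{0,4}: single k=4 term ⇒ +0.000208;  D = +0.000165-0.000126i
d^4_{1,4}: single k=3 term ⇒ +0.002622;  D = -0.002599+0.000347i
d^4_{2,4}: single k=2 term ⇒ +0.026121;  D = +0.024187+0.009863i
d^4_{3,4}: single k=1 term ⇒ +0.196736;  D = -0.121184-0.154983i
d^4_{4,4}: single k=0 term ⇒ +0.980105;  D = +0.140285+0.970013i
Y_4^{m'}(θ=2.7066,φ=1.5505) and Σ D·Y over m':
  (-0.0000-0.0000i)·(+0.0139+0.0011i)  (+0.0000+0.0000i)·(+0.0052-0.0848i)  (-0.0000-0.0000i)·(-0.2824-0.0115i)  (-0.0000+0.0000i)·(-0.0101+0.4983i)  (+0.0002-0.0001i)·(+0.2116+0.0000i)  (-0.0026+0.0003i)·(+0.0101+0.4983i)  (+0.0242+0.0099i)·(-0.2824+0.0115i)  (-0.1212-0.1550i)·(-0.0052-0.0848i)  (+0.1403+0.9700i)·(+0.0139-0.0011i)
Y_4^4(R⁻¹ n̂) = -0.016578+0.020581i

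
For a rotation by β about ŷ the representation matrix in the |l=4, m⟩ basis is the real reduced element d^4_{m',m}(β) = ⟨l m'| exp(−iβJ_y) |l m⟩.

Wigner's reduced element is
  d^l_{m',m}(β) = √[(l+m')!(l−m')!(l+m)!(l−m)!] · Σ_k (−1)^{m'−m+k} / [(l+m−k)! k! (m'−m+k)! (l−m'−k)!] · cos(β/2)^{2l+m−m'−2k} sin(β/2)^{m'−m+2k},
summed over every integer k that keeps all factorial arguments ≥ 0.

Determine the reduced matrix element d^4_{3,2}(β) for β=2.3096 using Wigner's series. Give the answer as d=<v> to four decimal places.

d=0.0866

d^4_{3,2}(β=2.3096) via Wigner's sum:
c=cos(2.3096/2)=0.404101, s=sin(2.3096/2)=0.914714; N=√[5040·1·720·2]=2693.993318
k∈{0,1} keeps every argument non-negative
  k=0: (−1)^1·2693.9933/(720)·0.4041^7·0.9147^1 = -0.006023
  k=1: (−1)^2·2693.9933/(240)·0.4041^5·0.9147^3 = +0.092575
d^4_{3,2}(2.3096) = -0.006023 +0.092575 = +0.086552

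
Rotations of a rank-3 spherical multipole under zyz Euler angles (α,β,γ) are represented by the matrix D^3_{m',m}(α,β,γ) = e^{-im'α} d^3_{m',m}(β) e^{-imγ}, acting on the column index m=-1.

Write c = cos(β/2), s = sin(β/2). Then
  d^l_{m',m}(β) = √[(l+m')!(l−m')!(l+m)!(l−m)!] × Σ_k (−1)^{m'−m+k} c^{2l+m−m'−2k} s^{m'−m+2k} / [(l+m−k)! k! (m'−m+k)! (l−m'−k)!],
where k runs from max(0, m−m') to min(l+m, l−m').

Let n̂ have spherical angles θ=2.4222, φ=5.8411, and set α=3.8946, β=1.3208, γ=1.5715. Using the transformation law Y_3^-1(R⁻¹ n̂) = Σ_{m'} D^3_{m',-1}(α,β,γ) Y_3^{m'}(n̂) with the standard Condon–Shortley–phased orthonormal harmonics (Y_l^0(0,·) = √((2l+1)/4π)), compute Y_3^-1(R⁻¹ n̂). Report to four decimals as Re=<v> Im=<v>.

Re=-0.0231 Im=-0.0252

Need the full column D^3_{m',-1} for m'=−3..3 at α=3.8946, β=1.3208, γ=1.5715.
cos(β/2)=0.789747, sin(β/2)=0.613433
d^3_{-3,-1}: single k=2 term ⇒ +0.566933;  D = +0.437631+0.360405i
d^3_{-2,-1}: k∈[1..2] ⇒ +0.595946 -0.719109 = -0.123163;  D = +0.122911-0.007887i
d^3_{-1,-1}: k∈[0..2] ⇒ +0.242621 -1.171051 +0.529901 = -0.398529;  D = -0.272733+0.290589i
d^3_{0,-1}: k∈[0..2] ⇒ -0.652826 +1.181617 -0.237637 = +0.291154;  D = -0.000205+0.291154i
d^3_{1,-1}: k∈[0..2] ⇒ +0.878288 -0.706535 +0.053285 = +0.225037;  D = -0.153773-0.164304i
d^3_{2,-1}: k∈[0..1] ⇒ -0.719109 +0.216932 = -0.502177;  D = -0.501101-0.032862i
d^3_{3,-1}: single k=0 term ⇒ +0.342050;  D = -0.264343+0.217073i
Y_3^{m'}(θ=2.4222,φ=5.8411) and Σ D·Y over m':
  (+0.4376+0.3604i)·(+0.0289+0.1158i)  (+0.1229-0.0079i)·(-0.2116-0.2581i)  (-0.2727+0.2906i)·(+0.3521+0.1666i)  (-0.0002+0.2912i)·(+0.0480+0.0000i)  (-0.1538-0.1643i)·(-0.3521+0.1666i)  (-0.5011-0.0329i)·(-0.2116+0.2581i)  (-0.2643+0.2171i)·(-0.0289+0.1158i)
Y_3^-1(R⁻¹ n̂) = -0.023059-0.025203i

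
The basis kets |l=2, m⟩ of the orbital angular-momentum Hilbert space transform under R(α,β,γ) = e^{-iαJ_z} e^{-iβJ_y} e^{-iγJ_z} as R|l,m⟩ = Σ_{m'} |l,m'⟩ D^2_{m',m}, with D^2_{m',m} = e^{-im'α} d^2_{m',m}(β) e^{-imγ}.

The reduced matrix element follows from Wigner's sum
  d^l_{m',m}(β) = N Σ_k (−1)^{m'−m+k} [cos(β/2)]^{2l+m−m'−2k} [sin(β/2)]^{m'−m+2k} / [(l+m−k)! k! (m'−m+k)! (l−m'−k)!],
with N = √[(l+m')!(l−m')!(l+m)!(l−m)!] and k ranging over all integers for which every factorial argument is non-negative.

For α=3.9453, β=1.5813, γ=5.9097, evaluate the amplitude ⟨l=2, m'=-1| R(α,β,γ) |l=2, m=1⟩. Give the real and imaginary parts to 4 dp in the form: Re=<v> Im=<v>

Re=-0.1897 Im=-0.4568

Split into d^2_{-1,1}(β=1.5813) × two z-phases.
With c≡cos(β/2)=0.703383 and s≡sin(β/2)=0.710811, N=[1·6·6·1]^{1/2}=6.000000
k∈{2,3} keeps every argument non-negative
  k=2: (−1)^0·6.0000/(2)·0.7034^2·0.7108^2 = +0.749917
  k=3: (−1)^1·6.0000/(6)·0.7034^0·0.7108^4 = -0.255279
d^2_{-1,1}(1.5813) = +0.749917 -0.255279 = +0.494638
Attach z-rotation phases: D = e^{-i(-1)(3.9453)}·(+0.494638)·e^{-i(1)(5.9097)} = -0.189703-0.456814i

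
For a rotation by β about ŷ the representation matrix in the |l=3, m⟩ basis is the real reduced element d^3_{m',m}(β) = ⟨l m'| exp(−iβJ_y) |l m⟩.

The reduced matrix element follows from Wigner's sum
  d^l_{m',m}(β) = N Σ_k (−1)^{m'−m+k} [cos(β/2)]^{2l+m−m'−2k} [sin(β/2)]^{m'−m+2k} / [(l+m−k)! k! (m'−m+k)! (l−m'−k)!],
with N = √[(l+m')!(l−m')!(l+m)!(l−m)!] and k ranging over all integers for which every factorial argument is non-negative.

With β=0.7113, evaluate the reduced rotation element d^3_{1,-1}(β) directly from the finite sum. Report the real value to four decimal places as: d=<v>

d=0.4602

d^3_{1,-1}(β=0.7113) via Wigner's sum:
c=cos(0.7113/2)=0.937420, s=sin(0.7113/2)=0.348200; N=√[24·2·2·24]=48.000000
k∈{0,1,2} keeps every argument non-negative
  k=0: (−1)^2·48.0000/(8)·0.9374^4·0.3482^2 = +0.561753
  k=1: (−1)^3·48.0000/(6)·0.9374^2·0.3482^4 = -0.103341
  k=2: (−1)^4·48.0000/(48)·0.9374^0·0.3482^6 = +0.001782
d^3_{1,-1}(0.7113) = +0.561753 -0.103341 +0.001782 = +0.460195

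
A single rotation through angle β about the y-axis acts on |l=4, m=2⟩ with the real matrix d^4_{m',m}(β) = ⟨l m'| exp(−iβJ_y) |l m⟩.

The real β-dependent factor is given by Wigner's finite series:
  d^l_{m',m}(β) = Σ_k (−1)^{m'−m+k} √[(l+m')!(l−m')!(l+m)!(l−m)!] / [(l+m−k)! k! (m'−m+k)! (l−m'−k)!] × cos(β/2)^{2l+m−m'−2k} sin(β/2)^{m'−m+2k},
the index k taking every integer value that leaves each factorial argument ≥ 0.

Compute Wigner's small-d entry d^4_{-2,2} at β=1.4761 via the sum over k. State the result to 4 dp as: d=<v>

d=0.3534

d^4_{-2,2}(β=1.4761) via Wigner's sum:
Half-angle: c=0.739782, s=0.672847. N=√(2·720·720·2)=1440.000000
k∈{4,5,6} keeps every argument non-negative
  k=4: (−1)^0·1440.0000/(96)·0.7398^4·0.6728^4 = +0.920811
  k=5: (−1)^1·1440.0000/(120)·0.7398^2·0.6728^6 = -0.609376
  k=6: (−1)^2·1440.0000/(1440)·0.7398^0·0.6728^8 = +0.042008
d^4_{-2,2}(1.4761) = +0.920811 -0.609376 +0.042008 = +0.353443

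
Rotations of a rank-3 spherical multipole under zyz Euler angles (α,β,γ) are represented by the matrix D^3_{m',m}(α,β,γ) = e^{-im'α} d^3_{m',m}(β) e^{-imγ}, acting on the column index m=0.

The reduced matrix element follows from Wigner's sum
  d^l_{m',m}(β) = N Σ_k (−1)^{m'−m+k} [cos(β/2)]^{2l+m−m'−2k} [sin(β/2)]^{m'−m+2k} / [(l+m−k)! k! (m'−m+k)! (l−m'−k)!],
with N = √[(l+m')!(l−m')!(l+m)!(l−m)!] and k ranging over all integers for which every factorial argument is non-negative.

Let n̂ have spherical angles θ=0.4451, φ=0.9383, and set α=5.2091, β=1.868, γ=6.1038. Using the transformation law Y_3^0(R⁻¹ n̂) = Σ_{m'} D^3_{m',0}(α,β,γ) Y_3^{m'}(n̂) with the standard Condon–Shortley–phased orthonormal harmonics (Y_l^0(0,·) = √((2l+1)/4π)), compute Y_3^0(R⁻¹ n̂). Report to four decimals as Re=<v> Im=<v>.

Re=0.3337 Im=0.0000

Need the full column D^3_{m',0} for m'=−3..3 at α=5.2091, β=1.868, γ=6.1038.
cos(β/2)=0.594623, sin(β/2)=0.804005
d^3_{-3,0}: single k=3 term ⇒ +0.488670;  D = -0.487081+0.039375i
d^3_{-2,0}: k∈[2..3] ⇒ +0.442633 -0.809242 = -0.366609;  D = +0.200104+0.307181i
d^3_{-1,0}: k∈[1..3] ⇒ +0.207041 -1.135566 +0.692031 = -0.236494;  D = -0.112698+0.207915i
d^3_{0,0}: k∈[0..3] ⇒ +0.044203 -0.727321 +1.329720 -0.270117 = +0.376485;  D = +0.376485+0.000000i
d^3_{1,0}: k∈[0..2] ⇒ -0.207041 +1.135566 -0.692031 = +0.236494;  D = +0.112698+0.207915i
d^3_{2,0}: k∈[0..1] ⇒ +0.442633 -0.809242 = -0.366609;  D = +0.200104-0.307181i
d^3_{3,0}: single k=0 term ⇒ -0.488670;  D = +0.487081+0.039375i
Y_3^{m'}(θ=0.4451,φ=0.9383) and Σ D·Y over m':
  (-0.4871+0.0394i)·(-0.0315-0.0107i)  (+0.2001+0.3072i)·(-0.0515-0.1631i)  (-0.1127+0.2079i)·(+0.2528-0.3449i)  (+0.3765+0.0000i)·(+0.3615+0.0000i)  (+0.1127+0.2079i)·(-0.2528-0.3449i)  (+0.2001-0.3072i)·(-0.0515+0.1631i)  (+0.4871+0.0394i)·(+0.0315-0.0107i)
Y_3^0(R⁻¹ n̂) = +0.333658-0.000000i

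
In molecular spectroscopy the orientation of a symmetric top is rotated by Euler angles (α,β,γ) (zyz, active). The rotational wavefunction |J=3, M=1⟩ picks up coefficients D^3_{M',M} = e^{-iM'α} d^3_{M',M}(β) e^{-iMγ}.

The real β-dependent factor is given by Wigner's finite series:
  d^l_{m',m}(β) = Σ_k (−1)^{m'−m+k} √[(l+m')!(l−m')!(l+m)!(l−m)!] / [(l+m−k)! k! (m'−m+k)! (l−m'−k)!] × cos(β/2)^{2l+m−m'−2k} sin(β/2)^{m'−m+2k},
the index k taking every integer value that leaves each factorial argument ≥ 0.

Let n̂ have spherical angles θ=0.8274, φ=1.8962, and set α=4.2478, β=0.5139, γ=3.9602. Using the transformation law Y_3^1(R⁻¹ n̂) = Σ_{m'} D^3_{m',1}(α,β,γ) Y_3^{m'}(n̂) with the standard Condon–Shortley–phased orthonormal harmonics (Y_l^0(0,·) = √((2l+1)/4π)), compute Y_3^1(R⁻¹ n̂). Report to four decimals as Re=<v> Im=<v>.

Need the full column D^3_{m',1} for m'=−3..3 at α=4.2478, β=0.5139, γ=3.9602.
cos(β/2)=0.967170, sin(β/2)=0.254132
d^3_{-3,1}: single k=4 term ⇒ +0.015111;  D = -0.012106+0.009043i
d^3_{-2,1}: k∈[3..4] ⇒ +0.093911 -0.003242 = +0.090669;  D = -0.015964-0.089252i
d^3_{-1,1}: k∈[2..4] ⇒ +0.339063 -0.031213 +0.000269 = +0.308119;  D = +0.295464+0.087399i
d^3_{0,1}: k∈[1..3] ⇒ +0.745011 -0.154311 +0.003551 = +0.594252;  D = -0.406016+0.433920i
d^3_{1,1}: k∈[0..2] ⇒ +0.818494 -0.452084 +0.023410 = +0.389820;  D = -0.135139-0.365647i
d^3_{2,1}: k∈[0..1] ⇒ -0.680099 +0.093911 = -0.586188;  D = -0.582609-0.064683i
d^3_{3,1}: single k=0 term ⇒ +0.218864;  D = -0.119055+0.183650i
Y_3^{m'}(θ=0.8274,φ=1.8962) and Σ D·Y over m':
  (-0.0121+0.0090i)·(+0.1379+0.0932i)  (-0.0160-0.0893i)·(-0.2982+0.2271i)  (+0.2955+0.0874i)·(-0.0981-0.2909i)  (-0.4060+0.4339i)·(-0.1793+0.0000i)  (-0.1351-0.3656i)·(+0.0981-0.2909i)  (-0.5826-0.0647i)·(-0.2982-0.2271i)  (-0.1191+0.1837i)·(-0.1379+0.0932i)
Y_3^1(R⁻¹ n̂) = +0.130466-0.030592i

Re=0.1305 Im=-0.0306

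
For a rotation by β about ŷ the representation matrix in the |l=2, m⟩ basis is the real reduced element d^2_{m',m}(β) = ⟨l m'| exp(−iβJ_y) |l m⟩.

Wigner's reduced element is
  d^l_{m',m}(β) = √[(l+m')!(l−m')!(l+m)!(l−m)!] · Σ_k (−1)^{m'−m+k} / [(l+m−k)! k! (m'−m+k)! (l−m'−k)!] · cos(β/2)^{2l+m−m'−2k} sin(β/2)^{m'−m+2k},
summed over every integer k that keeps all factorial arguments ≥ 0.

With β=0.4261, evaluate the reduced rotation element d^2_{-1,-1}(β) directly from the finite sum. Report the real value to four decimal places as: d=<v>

d=0.7845

d^2_{-1,-1}(β=0.4261) via Wigner's sum:
With c≡cos(β/2)=0.977391 and s≡sin(β/2)=0.211442, N=[1·6·1·6]^{1/2}=6.000000
The bounds max(0,m−m')=0 and min(l+m,l−m')=1 give 2 terms
  k=0: (−1)^0·6.0000/(6)·0.9774^4·0.2114^0 = +0.912583
  k=1: (−1)^1·6.0000/(2)·0.9774^2·0.2114^2 = -0.128127
d^2_{-1,-1}(0.4261) = +0.912583 -0.128127 = +0.784457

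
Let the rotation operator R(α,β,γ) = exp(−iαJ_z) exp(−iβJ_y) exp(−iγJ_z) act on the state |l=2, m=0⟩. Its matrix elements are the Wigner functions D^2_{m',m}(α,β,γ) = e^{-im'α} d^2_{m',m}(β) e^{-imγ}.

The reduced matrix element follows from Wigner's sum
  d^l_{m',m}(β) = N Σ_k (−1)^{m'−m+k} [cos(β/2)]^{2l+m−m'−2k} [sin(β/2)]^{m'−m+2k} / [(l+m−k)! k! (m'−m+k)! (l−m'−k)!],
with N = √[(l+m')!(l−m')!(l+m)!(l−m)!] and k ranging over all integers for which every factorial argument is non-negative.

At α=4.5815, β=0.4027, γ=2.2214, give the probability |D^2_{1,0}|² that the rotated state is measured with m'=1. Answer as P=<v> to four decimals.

First d^2_{1,0}(β=0.4027), then the phase factors e^{-i(1)α} and e^{-i(0)γ}:
c=cos(0.4027/2)=0.979797, s=sin(0.4027/2)=0.199992; N=√[6·1·2·2]=4.898979
Admissible k: 0..1 (factorial args all ≥0)
  k=0: (−1)^1·4.8990/(2)·0.9798^3·0.2000^1 = -0.460784
  k=1: (−1)^2·4.8990/(2)·0.9798^1·0.2000^3 = +0.019198
d^2_{1,0}(0.4027) = -0.460784 +0.019198 = -0.441587
|D^2_{1,0}|² = |d^2_{1,0}(β)|² = (-0.441587)² = 0.194999 (the z-rotation phases have unit modulus)

P=0.1950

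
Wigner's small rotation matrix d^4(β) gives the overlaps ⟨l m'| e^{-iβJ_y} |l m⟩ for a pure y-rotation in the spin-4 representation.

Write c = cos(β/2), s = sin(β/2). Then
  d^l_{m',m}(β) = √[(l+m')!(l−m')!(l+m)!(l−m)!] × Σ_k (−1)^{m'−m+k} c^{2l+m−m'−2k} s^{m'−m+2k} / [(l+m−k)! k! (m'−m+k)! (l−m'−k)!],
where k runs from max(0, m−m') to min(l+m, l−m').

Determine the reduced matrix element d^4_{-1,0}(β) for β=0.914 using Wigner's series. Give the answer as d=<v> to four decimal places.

d^4_{-1,0}(β=0.914) via Wigner's sum:
Half-angle: c=0.897380, s=0.441258. N=√(6·120·24·24)=643.987578
k: max(0,(0)−(-1))=1 … min(4+(0),4−(-1))=4
  k=1: (−1)^0·643.9876/(144)·0.8974^7·0.4413^1 = +0.924790
  k=2: (−1)^1·643.9876/(24)·0.8974^5·0.4413^3 = -1.341611
  k=3: (−1)^2·643.9876/(24)·0.8974^3·0.4413^5 = +0.324383
  k=4: (−1)^3·643.9876/(144)·0.8974^1·0.4413^7 = -0.013072
d^4_{-1,0}(0.914) = +0.924790 -1.341611 +0.324383 -0.013072 = -0.105509

d=-0.1055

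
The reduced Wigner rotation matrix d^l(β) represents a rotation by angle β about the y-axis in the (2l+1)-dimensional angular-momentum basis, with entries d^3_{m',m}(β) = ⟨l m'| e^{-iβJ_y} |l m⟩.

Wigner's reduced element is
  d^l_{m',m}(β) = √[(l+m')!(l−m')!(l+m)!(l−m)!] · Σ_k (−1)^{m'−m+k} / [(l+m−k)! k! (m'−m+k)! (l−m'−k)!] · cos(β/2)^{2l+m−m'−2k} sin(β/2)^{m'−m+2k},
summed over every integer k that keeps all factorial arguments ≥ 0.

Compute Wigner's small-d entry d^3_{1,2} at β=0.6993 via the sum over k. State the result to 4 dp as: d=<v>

d^3_{1,2}(β=0.6993) via Wigner's sum:
Half-angle: c=0.939493, s=0.342569. N=√(24·2·120·1)=75.894664
k∈{1,2} keeps every argument non-negative
  k=1: (−1)^0·75.8947/(24)·0.9395^5·0.3426^1 = +0.792894
  k=2: (−1)^1·75.8947/(12)·0.9395^3·0.3426^3 = -0.210841
d^3_{1,2}(0.6993) = +0.792894 -0.210841 = +0.582053

d=0.5821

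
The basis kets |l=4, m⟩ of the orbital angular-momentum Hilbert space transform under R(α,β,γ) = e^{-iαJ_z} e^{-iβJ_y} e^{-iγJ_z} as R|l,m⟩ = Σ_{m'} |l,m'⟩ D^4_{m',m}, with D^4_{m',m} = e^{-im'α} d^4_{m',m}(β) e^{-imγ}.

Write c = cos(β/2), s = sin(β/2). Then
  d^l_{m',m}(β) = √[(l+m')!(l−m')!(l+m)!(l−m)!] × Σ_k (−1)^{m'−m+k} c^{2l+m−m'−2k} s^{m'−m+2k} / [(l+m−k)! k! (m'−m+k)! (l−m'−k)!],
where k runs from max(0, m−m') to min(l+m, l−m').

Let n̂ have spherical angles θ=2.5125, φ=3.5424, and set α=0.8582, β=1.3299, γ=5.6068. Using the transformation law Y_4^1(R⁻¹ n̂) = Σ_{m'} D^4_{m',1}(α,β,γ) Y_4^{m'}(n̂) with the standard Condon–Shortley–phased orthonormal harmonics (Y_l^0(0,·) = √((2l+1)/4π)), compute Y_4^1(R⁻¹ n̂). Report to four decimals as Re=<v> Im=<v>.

Re=0.0569 Im=0.0996

Need the full column D^4_{m',1} for m'=−4..4 at α=0.8582, β=1.3299, γ=5.6068.
cos(β/2)=0.786948, sin(β/2)=0.617020
d^4_{-4,1}: single k=5 term ⇒ +0.326157;  D = -0.185024-0.268598i
d^4_{-3,1}: k∈[4..5] ⇒ +0.735358 -0.271242 = +0.464116;  D = -0.461342-0.050670i
d^4_{-2,1}: k∈[3..5] ⇒ +1.002632 -0.924569 +0.113678 = +0.191741;  D = -0.140450+0.130531i
d^4_{-1,1}: k∈[2..5] ⇒ +0.904218 -1.667635 +0.512599 -0.021008 = -0.271826;  D = -0.009841-0.271648i
d^4_{0,1}: k∈[1..4] ⇒ +0.515745 -1.902360 +1.169497 -0.119827 = -0.336945;  D = -0.262763-0.210920i
d^4_{1,1}: k∈[0..3] ⇒ +0.147084 -1.356327 +1.667635 -0.341732 = +0.116660;  D = +0.114737-0.021094i
d^4_{2,1}: k∈[0..2] ⇒ -0.489279 +1.503948 -0.616379 = +0.398290;  D = +0.201617-0.343490i
d^4_{3,1}: k∈[0..1] ⇒ +0.717701 -0.735358 = -0.017657;  D = +0.005678+0.016719i
d^4_{4,1}: single k=0 term ⇒ -0.530543;  D = +0.491671+0.199338i
Y_4^{m'}(θ=2.5125,φ=3.5424) and Σ D·Y over m':
  (-0.1850-0.2686i)·(-0.0017-0.0530i)  (-0.4613-0.0507i)·(+0.0742-0.1923i)  (-0.1405+0.1305i)·(+0.2881-0.2976i)  (-0.0098-0.2716i)·(+0.3267-0.1384i)  (-0.2628-0.2109i)·(-0.1749+0.0000i)  (+0.1147-0.0211i)·(-0.3267-0.1384i)  (+0.2016-0.3435i)·(+0.2881+0.2976i)  (+0.0057+0.0167i)·(-0.0742-0.1923i)  (+0.4917+0.1993i)·(-0.0017+0.0530i)
Y_4^1(R⁻¹ n̂) = +0.056893+0.099605i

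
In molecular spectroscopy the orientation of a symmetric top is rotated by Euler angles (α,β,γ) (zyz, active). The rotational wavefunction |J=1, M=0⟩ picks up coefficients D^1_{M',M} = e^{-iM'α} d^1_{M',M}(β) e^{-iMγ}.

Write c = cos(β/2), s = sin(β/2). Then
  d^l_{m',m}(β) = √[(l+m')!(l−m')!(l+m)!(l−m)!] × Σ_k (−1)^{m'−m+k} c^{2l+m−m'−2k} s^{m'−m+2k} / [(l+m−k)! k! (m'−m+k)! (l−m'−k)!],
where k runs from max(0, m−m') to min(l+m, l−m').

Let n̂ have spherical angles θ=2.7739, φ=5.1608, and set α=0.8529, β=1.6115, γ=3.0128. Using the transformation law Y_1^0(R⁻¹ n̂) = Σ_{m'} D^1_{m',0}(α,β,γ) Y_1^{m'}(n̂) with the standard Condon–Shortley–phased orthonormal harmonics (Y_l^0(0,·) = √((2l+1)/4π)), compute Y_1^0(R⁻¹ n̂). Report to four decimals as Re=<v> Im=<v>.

Re=-0.0505 Im=0.0000

Need the full column D^1_{m',0} for m'=−1..1 at α=0.8529, β=1.6115, γ=3.0128.
cos(β/2)=0.692570, sin(β/2)=0.721350
d^1_{-1,0}: single k=1 term ⇒ +0.706521;  D = +0.464751+0.532145i
d^1_{0,0}: k∈[0..1] ⇒ +0.479654 -0.520346 = -0.040692;  D = -0.040692+0.000000i
d^1_{1,0}: single k=0 term ⇒ -0.706521;  D = -0.464751+0.532145i
Y_1^{m'}(θ=2.7739,φ=5.1608) and Σ D·Y over m':
  (+0.4648+0.5321i)·(+0.0538+0.1119i)  (-0.0407+0.0000i)·(-0.4559+0.0000i)  (-0.4648+0.5321i)·(-0.0538+0.1119i)
Y_1^0(R⁻¹ n̂) = -0.050510+0.000000i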